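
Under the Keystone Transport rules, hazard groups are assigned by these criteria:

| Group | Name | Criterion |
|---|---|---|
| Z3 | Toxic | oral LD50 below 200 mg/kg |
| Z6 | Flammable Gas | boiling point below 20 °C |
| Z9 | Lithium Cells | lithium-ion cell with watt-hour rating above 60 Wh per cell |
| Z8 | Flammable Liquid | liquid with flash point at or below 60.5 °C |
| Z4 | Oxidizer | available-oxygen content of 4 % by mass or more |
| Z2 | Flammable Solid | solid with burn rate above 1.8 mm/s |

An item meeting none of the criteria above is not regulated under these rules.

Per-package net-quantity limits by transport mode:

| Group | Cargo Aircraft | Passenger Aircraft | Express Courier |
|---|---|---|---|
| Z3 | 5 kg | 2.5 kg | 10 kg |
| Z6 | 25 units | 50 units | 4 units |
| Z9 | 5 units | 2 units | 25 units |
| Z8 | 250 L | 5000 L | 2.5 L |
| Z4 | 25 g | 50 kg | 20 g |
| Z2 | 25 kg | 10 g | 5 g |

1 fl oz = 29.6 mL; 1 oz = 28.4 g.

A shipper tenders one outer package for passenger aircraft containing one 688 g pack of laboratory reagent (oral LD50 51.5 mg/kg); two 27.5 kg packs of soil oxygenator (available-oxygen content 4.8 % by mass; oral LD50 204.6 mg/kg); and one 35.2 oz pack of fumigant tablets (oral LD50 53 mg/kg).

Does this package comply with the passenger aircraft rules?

No

With oral LD50 51.5 mg/kg (< 200 mg/kg), the laboratory reagent falls in Group Z3.
Available-oxygen content 4.8 % by mass meets the Group Z4 criterion (Oxidizer), so the soil oxygenator is Group Z4.
With oral LD50 53 mg/kg (< 200 mg/kg), the fumigant tablets fall in Group Z3.
Group Z4 quantity: two 27.5 kg packs = 55 kg.
55 kg > 50 kg (passenger aircraft limit, Group Z4) — over the limit.
Group Z3 net quantity: 688 g + (one 35.2 oz pack = 999.68 g) = 1687.68 g.
That is within the Group Z3 passenger aircraft limit of 2.5 kg.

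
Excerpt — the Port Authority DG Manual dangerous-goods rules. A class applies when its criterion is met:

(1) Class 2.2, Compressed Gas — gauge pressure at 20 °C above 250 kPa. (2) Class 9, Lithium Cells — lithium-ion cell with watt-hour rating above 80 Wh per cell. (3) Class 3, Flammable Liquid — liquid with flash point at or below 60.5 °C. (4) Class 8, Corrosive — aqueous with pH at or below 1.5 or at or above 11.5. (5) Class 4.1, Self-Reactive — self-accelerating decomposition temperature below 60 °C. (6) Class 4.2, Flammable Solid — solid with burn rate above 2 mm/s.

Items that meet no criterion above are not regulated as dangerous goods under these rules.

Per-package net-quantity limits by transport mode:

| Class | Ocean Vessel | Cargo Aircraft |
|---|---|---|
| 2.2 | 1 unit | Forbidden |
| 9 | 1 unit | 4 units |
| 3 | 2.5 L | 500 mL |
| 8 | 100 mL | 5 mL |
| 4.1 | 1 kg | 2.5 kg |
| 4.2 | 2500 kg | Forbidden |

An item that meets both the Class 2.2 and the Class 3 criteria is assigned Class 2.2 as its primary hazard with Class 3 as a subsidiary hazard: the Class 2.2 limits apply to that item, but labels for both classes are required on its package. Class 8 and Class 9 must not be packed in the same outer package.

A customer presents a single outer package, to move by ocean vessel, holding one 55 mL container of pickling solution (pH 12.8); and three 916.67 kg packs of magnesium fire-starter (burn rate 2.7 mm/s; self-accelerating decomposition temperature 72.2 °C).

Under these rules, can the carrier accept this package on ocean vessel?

The pickling solution has pH 12.8, which is ≥ 11.5, so it is Class 8 (Corrosive).
The magnesium fire-starter has burn rate 2.7 mm/s, which is > 2 mm/s, so it is Class 4.2 (Flammable Solid).
Class 4.2 quantity: three 916.67 kg packs = 2750.01 kg.
2750.01 kg exceeds the ocean vessel limit of 2500 kg for Class 4.2.
Class 8 quantity: 55 mL.
55 mL ≤ 100 mL (ocean vessel limit, Class 8) — within limit.
The segregation rule (Class 8 with Class 9) does not apply to Class 4.2 with Class 8.

No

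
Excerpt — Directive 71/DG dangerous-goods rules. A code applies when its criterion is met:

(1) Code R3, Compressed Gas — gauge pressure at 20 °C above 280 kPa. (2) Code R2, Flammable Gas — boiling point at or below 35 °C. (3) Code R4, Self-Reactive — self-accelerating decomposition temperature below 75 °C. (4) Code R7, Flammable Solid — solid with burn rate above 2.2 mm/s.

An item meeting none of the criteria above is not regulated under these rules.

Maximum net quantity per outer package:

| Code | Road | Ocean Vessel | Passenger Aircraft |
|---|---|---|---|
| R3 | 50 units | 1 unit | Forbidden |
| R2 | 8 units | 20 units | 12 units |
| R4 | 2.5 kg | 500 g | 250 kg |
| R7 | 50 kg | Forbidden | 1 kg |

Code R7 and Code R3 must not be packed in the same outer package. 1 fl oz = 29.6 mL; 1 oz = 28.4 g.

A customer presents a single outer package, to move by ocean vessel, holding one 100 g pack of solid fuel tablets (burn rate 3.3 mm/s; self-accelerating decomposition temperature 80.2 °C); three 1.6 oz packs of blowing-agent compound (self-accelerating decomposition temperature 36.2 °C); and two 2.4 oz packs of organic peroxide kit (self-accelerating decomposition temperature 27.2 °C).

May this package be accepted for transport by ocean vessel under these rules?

No

Burn rate 3.3 mm/s meets the Code R7 criterion (Flammable Solid), so the solid fuel tablets are Code R7.
With self-accelerating decomposition temperature 36.2 °C (< 75 °C), the blowing-agent compound falls in Code R4.
Self-accelerating decomposition temperature 27.2 °C meets the Code R4 criterion (Self-Reactive), so the organic peroxide kit is Code R4.
Code R4 net quantity: (three 1.6 oz packs = 136.32 g) + (two 2.4 oz packs = 136.32 g) = 272.64 g.
272.64 g ≤ 500 g (ocean vessel limit, Code R4) — within limit.
Code R7 quantity: 100 g.
By ocean vessel, Code R7 is Forbidden regardless of quantity.
The segregation rule (Code R7 with Code R3) does not apply to Code R4 with Code R7.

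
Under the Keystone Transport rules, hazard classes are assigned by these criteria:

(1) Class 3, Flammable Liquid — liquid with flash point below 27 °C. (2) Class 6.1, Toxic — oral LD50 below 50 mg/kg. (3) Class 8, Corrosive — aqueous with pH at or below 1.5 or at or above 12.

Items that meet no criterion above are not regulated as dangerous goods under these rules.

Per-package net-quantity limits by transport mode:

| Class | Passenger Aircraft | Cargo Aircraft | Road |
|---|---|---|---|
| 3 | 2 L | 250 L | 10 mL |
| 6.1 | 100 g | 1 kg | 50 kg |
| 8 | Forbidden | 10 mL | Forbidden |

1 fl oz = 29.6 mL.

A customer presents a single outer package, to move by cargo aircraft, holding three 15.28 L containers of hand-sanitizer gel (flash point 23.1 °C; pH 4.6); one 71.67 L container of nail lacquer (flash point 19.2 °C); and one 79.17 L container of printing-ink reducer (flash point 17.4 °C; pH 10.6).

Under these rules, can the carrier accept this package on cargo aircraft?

The hand-sanitizer gel has flash point 23.1 °C, which is < 27 °C, so it is Class 3 (Flammable Liquid).
Flash point 19.2 °C meets the Class 3 criterion (Flammable Liquid), so the nail lacquer is Class 3.
Printing-ink reducer: flash point 17.4 °C < 27 °C → Class 3 (Flammable Liquid).
Total Class 3: (three 15.28 L containers = 45.84 L) + 71.67 L + 79.17 L = 196.68 L.
196.68 L ≤ 250 L (cargo aircraft limit, Class 3) — within limit.

Yes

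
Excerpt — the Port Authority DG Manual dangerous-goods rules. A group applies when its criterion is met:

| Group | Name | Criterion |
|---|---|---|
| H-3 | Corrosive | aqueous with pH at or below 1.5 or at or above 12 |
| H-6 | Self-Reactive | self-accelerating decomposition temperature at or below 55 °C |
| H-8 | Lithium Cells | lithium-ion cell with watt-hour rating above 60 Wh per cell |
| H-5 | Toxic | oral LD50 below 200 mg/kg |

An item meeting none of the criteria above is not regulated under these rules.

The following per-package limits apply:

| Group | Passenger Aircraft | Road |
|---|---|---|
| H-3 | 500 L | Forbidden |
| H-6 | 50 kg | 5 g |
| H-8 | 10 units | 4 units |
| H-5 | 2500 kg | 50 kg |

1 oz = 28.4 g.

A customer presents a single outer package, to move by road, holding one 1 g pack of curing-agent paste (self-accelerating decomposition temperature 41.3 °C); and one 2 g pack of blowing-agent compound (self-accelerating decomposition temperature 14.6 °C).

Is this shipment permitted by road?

Curing-agent paste: self-accelerating decomposition temperature 41.3 °C ≤ 55 °C → Group H-6 (Self-Reactive).
Self-accelerating decomposition temperature 14.6 °C meets the Group H-6 criterion (Self-Reactive), so the blowing-agent compound is Group H-6.
Group H-6 net quantity: 1 g + 2 g = 3 g.
3 g ≤ 5 g (road limit, Group H-6) — within limit.

Yes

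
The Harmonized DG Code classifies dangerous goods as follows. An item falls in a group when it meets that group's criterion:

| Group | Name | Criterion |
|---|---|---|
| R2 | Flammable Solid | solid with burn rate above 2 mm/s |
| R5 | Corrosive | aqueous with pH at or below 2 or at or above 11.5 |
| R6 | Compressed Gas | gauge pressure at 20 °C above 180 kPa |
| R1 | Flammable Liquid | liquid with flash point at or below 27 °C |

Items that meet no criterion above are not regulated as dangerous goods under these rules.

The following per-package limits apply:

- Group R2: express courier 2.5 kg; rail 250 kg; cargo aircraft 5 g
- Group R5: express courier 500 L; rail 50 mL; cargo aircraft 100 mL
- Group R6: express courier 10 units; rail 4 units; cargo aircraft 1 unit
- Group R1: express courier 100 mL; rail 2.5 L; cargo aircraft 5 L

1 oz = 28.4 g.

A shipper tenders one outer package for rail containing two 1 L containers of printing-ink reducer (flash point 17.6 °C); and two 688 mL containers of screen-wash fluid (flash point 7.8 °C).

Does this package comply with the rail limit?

Flash point 17.6 °C meets the Group R1 criterion (Flammable Liquid), so the printing-ink reducer is Group R1.
The screen-wash fluid has flash point 7.8 °C, which is ≤ 27 °C, so it is Group R1 (Flammable Liquid).
Group R1 net quantity: (two 1 L containers = 2 L) + (two 688 mL containers = 1.376 L) = 3.376 L.
3.376 L > 2.5 L (rail limit, Group R1) — over the limit.

No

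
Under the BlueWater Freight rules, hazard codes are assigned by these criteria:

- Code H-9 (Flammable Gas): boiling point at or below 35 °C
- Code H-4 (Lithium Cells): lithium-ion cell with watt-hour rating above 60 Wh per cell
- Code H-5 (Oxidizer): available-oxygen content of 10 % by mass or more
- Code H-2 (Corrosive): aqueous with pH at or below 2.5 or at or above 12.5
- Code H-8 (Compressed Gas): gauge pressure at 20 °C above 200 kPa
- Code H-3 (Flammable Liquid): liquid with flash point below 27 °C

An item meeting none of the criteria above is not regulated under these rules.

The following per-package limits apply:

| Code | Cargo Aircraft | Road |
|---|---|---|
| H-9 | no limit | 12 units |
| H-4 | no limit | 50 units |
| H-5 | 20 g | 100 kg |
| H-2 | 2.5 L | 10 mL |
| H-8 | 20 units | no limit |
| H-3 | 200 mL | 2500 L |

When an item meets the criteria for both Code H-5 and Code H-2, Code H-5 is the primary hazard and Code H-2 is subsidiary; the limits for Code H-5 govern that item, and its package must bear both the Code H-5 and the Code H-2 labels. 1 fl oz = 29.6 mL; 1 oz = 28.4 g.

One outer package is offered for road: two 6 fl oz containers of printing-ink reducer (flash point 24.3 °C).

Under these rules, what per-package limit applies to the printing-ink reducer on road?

2500 L

The printing-ink reducer has flash point 24.3 °C, which is < 27 °C, so it is Code H-3 (Flammable Liquid).
The road limit for Code H-3 is 2500 L.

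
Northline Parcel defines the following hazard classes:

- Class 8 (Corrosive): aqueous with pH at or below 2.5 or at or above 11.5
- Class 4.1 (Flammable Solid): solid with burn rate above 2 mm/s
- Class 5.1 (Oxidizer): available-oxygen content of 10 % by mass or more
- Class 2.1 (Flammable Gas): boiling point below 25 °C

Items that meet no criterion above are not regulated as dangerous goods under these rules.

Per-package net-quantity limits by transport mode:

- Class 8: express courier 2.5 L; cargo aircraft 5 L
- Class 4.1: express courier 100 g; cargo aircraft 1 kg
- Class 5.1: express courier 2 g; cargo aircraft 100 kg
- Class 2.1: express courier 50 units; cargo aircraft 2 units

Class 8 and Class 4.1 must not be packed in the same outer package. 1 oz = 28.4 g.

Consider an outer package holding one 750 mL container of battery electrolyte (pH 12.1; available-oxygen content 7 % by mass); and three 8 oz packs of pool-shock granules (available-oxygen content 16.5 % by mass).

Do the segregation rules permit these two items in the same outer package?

With pH 12.1 (≥ 11.5), the battery electrolyte falls in Class 8.
Available-oxygen content 16.5 % by mass meets the Class 5.1 criterion (Oxidizer), so the pool-shock granules are Class 5.1.
No segregation rule bars Class 8 with Class 5.1.

Yes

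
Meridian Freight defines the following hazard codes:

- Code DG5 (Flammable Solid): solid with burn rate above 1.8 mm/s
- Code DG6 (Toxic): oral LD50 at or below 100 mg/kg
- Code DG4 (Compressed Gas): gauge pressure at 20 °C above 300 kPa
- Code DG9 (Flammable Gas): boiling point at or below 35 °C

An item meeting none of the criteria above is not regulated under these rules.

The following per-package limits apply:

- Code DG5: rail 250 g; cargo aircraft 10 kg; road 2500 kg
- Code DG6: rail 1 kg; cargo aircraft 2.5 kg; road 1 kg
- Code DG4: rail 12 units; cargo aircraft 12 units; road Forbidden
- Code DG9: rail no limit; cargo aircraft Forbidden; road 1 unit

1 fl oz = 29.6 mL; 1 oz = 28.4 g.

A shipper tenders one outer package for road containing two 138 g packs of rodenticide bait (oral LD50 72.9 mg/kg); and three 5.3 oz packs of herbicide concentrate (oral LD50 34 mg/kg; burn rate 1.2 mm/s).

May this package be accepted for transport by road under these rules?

Yes

With oral LD50 72.9 mg/kg (≤ 100 mg/kg), the rodenticide bait falls in Code DG6.
With oral LD50 34 mg/kg (≤ 100 mg/kg), the herbicide concentrate falls in Code DG6.
Total Code DG6: (two 138 g packs = 276 g) + (three 5.3 oz packs = 451.56 g) = 727.56 g.
727.56 g is within the road limit of 1 kg for Code DG6.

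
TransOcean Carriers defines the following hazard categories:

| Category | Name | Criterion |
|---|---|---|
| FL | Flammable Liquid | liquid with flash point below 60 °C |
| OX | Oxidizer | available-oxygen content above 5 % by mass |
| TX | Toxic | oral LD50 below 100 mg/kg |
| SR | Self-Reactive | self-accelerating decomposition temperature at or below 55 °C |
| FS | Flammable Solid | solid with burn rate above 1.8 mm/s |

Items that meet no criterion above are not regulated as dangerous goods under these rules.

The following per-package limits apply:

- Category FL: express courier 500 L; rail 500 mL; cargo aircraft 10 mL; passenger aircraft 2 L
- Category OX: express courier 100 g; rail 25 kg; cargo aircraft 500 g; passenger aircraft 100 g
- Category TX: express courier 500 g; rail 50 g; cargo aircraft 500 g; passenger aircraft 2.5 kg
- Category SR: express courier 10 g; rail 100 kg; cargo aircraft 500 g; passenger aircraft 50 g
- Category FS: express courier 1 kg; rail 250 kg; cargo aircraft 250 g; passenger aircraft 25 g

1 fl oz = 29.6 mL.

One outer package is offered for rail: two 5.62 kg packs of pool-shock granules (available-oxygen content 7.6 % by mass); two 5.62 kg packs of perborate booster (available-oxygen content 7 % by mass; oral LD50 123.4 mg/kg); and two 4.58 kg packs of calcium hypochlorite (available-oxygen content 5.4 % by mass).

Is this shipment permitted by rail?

Available-oxygen content 7.6 % by mass meets the Category OX criterion (Oxidizer), so the pool-shock granules are Category OX.
Perborate booster: available-oxygen content 7 % by mass > 5 % by mass → Category OX (Oxidizer).
Available-oxygen content 5.4 % by mass meets the Category OX criterion (Oxidizer), so the calcium hypochlorite is Category OX.
Total Category OX: (two 5.62 kg packs = 11.24 kg) + (two 5.62 kg packs = 11.24 kg) + (two 4.58 kg packs = 9.16 kg) = 31.64 kg.
31.64 kg > 25 kg (rail limit, Category OX) — over the limit.

No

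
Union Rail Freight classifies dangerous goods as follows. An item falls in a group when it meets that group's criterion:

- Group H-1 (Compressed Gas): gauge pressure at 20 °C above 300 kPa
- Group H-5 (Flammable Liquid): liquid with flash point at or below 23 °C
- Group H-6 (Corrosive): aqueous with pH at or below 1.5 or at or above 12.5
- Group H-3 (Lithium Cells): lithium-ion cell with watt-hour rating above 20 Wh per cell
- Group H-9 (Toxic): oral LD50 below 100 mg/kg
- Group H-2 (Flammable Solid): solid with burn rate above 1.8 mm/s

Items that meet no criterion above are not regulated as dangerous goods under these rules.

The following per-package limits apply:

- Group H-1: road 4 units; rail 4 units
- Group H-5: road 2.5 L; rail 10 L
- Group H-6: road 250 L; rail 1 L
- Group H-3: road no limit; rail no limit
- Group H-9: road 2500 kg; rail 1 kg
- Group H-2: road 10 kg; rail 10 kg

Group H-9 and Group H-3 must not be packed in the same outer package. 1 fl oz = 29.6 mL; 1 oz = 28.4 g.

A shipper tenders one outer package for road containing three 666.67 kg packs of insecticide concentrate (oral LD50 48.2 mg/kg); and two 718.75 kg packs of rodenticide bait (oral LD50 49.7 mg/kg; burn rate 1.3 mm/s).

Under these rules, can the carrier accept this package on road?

No

Oral LD50 48.2 mg/kg meets the Group H-9 criterion (Toxic), so the insecticide concentrate is Group H-9.
The rodenticide bait has oral LD50 49.7 mg/kg, which is < 100 mg/kg, so it is Group H-9 (Toxic).
Total Group H-9: (three 666.67 kg packs = 2000.01 kg) + (two 718.75 kg packs = 1437.5 kg) = 3437.51 kg.
3437.51 kg exceeds the road limit of 2500 kg for Group H-9.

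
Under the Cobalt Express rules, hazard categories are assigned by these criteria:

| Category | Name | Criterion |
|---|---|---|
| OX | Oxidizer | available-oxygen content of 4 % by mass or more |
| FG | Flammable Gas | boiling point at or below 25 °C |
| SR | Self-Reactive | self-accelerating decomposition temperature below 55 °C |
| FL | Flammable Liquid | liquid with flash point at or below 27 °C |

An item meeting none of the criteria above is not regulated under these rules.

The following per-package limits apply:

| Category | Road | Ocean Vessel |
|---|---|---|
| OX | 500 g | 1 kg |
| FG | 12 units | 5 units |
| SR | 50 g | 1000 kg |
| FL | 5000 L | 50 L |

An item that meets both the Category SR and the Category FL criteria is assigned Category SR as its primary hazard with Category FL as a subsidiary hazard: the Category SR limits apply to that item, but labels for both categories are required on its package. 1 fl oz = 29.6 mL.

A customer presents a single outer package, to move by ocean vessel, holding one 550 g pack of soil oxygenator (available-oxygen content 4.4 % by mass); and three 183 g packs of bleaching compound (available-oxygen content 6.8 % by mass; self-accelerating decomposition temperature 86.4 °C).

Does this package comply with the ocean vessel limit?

The soil oxygenator has available-oxygen content 4.4 % by mass, which is ≥ 4 % by mass, so it is Category OX (Oxidizer).
Available-oxygen content 6.8 % by mass meets the Category OX criterion (Oxidizer), so the bleaching compound is Category OX.
Total Category OX: 550 g + (three 183 g packs = 549 g) = 1.099 kg.
1.099 kg exceeds the ocean vessel limit of 1 kg for Category OX.

No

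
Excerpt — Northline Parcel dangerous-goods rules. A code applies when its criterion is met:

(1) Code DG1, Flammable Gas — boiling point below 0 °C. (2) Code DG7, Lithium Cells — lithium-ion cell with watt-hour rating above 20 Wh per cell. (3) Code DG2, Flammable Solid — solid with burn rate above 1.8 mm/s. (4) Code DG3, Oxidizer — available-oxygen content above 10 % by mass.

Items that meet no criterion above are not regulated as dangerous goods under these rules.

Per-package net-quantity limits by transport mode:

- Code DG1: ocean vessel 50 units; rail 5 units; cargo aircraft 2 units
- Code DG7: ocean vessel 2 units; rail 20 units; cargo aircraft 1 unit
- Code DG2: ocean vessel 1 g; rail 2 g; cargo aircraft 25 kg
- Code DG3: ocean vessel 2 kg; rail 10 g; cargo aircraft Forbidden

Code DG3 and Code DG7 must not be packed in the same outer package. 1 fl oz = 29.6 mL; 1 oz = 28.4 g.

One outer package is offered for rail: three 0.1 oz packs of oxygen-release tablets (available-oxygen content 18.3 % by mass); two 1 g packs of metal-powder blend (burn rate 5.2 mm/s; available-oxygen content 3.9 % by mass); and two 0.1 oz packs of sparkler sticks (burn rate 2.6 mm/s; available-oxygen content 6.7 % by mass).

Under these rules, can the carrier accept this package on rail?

No

Oxygen-release tablets: available-oxygen content 18.3 % by mass > 10 % by mass → Code DG3 (Oxidizer).
The metal-powder blend has burn rate 5.2 mm/s, which is > 1.8 mm/s, so it is Code DG2 (Flammable Solid).
With burn rate 2.6 mm/s (> 1.8 mm/s), the sparkler sticks fall in Code DG2.
Code DG2 net quantity: (two 1 g packs = 2 g) + (two 0.1 oz packs = 5.68 g) = 7.68 g.
7.68 g > 2 g (rail limit, Code DG2) — over the limit.
Code DG3 quantity: three 0.1 oz packs = 8.52 g.
8.52 g is within the rail limit of 10 g for Code DG3.
The segregation rule (Code DG3 with Code DG7) does not apply to Code DG2 with Code DG3.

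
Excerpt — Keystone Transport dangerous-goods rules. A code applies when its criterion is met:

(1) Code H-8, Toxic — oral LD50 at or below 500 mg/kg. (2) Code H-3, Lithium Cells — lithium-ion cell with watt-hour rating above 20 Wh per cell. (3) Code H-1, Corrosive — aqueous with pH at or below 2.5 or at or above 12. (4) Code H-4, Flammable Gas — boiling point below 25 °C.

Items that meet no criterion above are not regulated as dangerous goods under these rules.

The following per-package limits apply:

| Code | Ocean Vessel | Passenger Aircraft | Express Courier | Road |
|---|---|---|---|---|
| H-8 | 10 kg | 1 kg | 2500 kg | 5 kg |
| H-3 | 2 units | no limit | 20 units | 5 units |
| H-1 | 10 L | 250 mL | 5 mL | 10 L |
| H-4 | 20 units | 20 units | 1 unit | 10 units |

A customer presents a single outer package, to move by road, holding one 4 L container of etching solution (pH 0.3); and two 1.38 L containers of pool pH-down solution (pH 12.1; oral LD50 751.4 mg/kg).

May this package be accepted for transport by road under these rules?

Yes

With pH 0.3 (≤ 2.5), the etching solution falls in Code H-1.
Pool pH-down solution: pH 12.1 ≥ 12 → Code H-1 (Corrosive).
Total Code H-1: 4 L + (two 1.38 L containers = 2.76 L) = 6.76 L.
6.76 L ≤ 10 L (road limit, Code H-1) — within limit.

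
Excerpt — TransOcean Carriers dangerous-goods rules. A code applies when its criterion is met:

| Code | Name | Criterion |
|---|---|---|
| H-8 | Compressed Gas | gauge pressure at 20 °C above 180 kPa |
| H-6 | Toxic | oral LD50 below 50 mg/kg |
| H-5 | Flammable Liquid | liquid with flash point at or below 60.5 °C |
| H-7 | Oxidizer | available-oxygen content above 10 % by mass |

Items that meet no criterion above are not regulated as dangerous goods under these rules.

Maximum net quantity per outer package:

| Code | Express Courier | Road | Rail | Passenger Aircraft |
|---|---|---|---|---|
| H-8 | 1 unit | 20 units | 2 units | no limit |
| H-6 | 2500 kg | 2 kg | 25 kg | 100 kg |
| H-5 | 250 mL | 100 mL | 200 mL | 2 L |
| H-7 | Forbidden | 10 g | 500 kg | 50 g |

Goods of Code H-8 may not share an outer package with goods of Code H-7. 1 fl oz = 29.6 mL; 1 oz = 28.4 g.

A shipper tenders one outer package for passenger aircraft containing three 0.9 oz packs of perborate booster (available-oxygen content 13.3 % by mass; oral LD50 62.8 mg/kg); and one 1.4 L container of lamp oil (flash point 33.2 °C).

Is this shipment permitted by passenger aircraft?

Available-oxygen content 13.3 % by mass meets the Code H-7 criterion (Oxidizer), so the perborate booster is Code H-7.
The lamp oil has flash point 33.2 °C, which is ≤ 60.5 °C, so it is Code H-5 (Flammable Liquid).
Code H-5 quantity: 1.4 L.
That is within the Code H-5 passenger aircraft limit of 2 L.
Code H-7 quantity: three 0.9 oz packs = 76.68 g.
That exceeds the Code H-7 passenger aircraft limit of 50 g.
The segregation rule (Code H-8 with Code H-7) does not apply to Code H-5 with Code H-7.

No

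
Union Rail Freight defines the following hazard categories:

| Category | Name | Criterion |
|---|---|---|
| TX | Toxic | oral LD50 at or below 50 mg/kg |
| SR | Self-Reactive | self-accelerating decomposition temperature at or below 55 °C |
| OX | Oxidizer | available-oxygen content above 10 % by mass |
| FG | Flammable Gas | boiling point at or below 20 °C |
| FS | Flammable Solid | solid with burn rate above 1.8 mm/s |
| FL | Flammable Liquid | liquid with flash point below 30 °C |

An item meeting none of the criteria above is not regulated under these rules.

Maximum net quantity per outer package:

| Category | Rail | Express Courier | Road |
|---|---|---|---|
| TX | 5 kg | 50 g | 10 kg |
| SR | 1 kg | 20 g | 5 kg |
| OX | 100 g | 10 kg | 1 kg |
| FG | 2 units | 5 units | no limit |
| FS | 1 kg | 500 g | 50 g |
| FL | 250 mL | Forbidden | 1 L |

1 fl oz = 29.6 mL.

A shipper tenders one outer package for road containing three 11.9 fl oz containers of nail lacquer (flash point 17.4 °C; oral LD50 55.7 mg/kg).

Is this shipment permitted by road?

Flash point 17.4 °C meets the Category FL criterion (Flammable Liquid), so the nail lacquer is Category FL.
Category FL quantity: three 11.9 fl oz containers = 1056.72 mL.
That exceeds the Category FL road limit of 1 L.

No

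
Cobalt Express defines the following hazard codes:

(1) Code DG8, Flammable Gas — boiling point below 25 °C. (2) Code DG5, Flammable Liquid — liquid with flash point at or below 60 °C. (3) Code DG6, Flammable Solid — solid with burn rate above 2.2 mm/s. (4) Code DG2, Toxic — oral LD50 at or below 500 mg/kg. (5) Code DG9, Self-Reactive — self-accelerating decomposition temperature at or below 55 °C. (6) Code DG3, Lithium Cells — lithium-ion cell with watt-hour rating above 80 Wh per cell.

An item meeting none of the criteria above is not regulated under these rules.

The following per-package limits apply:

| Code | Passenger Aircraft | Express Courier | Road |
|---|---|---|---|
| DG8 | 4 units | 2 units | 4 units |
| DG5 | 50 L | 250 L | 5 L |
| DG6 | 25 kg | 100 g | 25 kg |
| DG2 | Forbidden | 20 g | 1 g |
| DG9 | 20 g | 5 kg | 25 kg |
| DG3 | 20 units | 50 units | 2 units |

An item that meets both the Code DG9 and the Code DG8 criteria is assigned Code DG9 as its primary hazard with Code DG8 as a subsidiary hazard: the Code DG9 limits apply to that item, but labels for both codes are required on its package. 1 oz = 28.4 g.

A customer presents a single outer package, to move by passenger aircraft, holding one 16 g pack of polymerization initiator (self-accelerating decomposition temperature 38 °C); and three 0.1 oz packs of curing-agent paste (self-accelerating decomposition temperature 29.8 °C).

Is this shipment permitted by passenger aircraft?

No

Polymerization initiator: self-accelerating decomposition temperature 38 °C ≤ 55 °C → Code DG9 (Self-Reactive).
With self-accelerating decomposition temperature 29.8 °C (≤ 55 °C), the curing-agent paste falls in Code DG9.
Code DG9 net quantity: 16 g + (three 0.1 oz packs = 8.52 g) = 24.52 g.
That exceeds the Code DG9 passenger aircraft limit of 20 g.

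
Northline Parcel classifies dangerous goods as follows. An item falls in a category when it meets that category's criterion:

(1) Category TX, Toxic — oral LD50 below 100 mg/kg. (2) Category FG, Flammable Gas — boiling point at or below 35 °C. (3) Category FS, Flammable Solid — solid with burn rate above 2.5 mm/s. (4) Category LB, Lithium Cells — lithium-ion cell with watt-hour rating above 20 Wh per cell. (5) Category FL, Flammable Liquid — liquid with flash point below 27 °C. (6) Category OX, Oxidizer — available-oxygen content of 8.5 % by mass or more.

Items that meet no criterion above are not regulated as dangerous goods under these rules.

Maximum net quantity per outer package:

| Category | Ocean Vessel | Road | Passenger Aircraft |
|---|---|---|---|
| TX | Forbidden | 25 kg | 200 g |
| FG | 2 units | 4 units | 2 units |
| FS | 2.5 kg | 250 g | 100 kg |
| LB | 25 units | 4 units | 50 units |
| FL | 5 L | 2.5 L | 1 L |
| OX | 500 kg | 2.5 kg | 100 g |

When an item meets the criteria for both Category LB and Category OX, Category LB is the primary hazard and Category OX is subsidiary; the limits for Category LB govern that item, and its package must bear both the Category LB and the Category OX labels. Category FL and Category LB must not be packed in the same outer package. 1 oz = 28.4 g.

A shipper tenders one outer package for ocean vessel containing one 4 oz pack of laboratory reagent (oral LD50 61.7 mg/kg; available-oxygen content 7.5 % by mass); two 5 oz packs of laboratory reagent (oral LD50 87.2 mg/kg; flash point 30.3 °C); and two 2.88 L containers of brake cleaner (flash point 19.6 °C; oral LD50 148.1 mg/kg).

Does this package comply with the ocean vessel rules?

No

Laboratory reagent: oral LD50 61.7 mg/kg < 100 mg/kg → Category TX (Toxic).
The laboratory reagent has oral LD50 87.2 mg/kg, which is < 100 mg/kg, so it is Category TX (Toxic).
With flash point 19.6 °C (< 27 °C), the brake cleaner falls in Category FL.
Category FL quantity: two 2.88 L containers = 5.76 L.
5.76 L > 5 L (ocean vessel limit, Category FL) — over the limit.
Total Category TX: (one 4 oz pack = 113.6 g) + (two 5 oz packs = 284 g) = 397.6 g.
Category TX is Forbidden by ocean vessel.
The segregation rule (Category FL with Category LB) does not apply to Category FL with Category TX.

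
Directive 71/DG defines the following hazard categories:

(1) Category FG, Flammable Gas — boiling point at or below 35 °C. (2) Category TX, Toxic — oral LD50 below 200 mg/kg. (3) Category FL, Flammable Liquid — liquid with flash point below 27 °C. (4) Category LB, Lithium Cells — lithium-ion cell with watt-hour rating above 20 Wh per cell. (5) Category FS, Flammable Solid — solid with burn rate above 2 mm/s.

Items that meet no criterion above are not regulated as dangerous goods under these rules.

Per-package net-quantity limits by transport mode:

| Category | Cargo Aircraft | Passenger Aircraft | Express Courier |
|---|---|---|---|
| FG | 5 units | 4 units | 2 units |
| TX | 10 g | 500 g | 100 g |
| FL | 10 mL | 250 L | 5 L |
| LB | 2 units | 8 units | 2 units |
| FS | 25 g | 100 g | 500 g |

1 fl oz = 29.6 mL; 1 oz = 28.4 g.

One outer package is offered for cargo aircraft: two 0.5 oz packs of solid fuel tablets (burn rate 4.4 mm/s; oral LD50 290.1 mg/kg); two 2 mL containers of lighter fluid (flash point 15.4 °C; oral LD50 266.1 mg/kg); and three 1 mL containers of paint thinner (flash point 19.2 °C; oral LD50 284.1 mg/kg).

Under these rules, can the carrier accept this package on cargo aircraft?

No

With burn rate 4.4 mm/s (> 2 mm/s), the solid fuel tablets fall in Category FS.
The lighter fluid has flash point 15.4 °C, which is < 27 °C, so it is Category FL (Flammable Liquid).
With flash point 19.2 °C (< 27 °C), the paint thinner falls in Category FL.
Total Category FL: (two 2 mL containers = 4 mL) + (three 1 mL containers = 3 mL) = 7 mL.
That is within the Category FL cargo aircraft limit of 10 mL.
Category FS quantity: two 0.5 oz packs = 28.4 g.
28.4 g > 25 g (cargo aircraft limit, Category FS) — over the limit.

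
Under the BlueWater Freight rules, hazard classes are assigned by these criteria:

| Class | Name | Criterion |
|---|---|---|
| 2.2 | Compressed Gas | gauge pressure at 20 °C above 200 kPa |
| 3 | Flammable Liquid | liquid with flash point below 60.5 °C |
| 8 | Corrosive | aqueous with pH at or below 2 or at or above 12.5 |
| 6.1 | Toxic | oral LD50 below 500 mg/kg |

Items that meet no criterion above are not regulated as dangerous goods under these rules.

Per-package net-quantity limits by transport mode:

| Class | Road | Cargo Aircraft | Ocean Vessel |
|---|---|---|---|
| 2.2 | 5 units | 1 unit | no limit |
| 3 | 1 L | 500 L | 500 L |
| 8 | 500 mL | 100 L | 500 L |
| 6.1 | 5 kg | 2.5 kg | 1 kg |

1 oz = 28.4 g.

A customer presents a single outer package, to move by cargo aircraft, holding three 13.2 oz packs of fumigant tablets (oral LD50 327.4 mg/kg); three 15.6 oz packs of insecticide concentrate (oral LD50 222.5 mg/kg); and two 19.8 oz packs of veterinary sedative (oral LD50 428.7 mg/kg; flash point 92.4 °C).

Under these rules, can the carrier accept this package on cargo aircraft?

Fumigant tablets: oral LD50 327.4 mg/kg < 500 mg/kg → Class 6.1 (Toxic).
Oral LD50 222.5 mg/kg meets the Class 6.1 criterion (Toxic), so the insecticide concentrate is Class 6.1.
Oral LD50 428.7 mg/kg meets the Class 6.1 criterion (Toxic), so the veterinary sedative is Class 6.1.
Total Class 6.1: (three 13.2 oz packs = 1124.64 g) + (three 15.6 oz packs = 1329.12 g) + (two 19.8 oz packs = 1124.64 g) = 3578.4 g.
3578.4 g > 2.5 kg (cargo aircraft limit, Class 6.1) — over the limit.

No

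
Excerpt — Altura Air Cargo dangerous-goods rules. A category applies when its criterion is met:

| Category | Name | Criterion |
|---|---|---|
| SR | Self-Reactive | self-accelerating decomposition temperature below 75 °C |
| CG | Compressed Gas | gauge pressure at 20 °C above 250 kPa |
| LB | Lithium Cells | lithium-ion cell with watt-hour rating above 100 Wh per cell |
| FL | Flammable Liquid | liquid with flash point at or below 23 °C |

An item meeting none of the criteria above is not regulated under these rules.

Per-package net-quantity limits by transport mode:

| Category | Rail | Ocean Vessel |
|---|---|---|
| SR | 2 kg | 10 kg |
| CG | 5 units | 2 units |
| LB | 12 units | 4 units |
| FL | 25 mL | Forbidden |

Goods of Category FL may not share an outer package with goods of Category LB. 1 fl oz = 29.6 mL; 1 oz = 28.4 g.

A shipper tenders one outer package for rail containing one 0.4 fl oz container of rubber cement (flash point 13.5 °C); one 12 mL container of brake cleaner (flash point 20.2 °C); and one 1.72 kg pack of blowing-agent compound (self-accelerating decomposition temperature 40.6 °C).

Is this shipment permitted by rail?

Flash point 13.5 °C meets the Category FL criterion (Flammable Liquid), so the rubber cement is Category FL.
Brake cleaner: flash point 20.2 °C ≤ 23 °C → Category FL (Flammable Liquid).
Self-accelerating decomposition temperature 40.6 °C meets the Category SR criterion (Self-Reactive), so the blowing-agent compound is Category SR.
Total Category FL: (one 0.4 fl oz container = 11.84 mL) + 12 mL = 23.84 mL.
That is within the Category FL rail limit of 25 mL.
Category SR quantity: 1.72 kg.
That is within the Category SR rail limit of 2 kg.
The segregation rule (Category FL with Category LB) does not apply to Category FL with Category SR.
Every hazard category is within its rail limit and no segregation rule is violated.

Yes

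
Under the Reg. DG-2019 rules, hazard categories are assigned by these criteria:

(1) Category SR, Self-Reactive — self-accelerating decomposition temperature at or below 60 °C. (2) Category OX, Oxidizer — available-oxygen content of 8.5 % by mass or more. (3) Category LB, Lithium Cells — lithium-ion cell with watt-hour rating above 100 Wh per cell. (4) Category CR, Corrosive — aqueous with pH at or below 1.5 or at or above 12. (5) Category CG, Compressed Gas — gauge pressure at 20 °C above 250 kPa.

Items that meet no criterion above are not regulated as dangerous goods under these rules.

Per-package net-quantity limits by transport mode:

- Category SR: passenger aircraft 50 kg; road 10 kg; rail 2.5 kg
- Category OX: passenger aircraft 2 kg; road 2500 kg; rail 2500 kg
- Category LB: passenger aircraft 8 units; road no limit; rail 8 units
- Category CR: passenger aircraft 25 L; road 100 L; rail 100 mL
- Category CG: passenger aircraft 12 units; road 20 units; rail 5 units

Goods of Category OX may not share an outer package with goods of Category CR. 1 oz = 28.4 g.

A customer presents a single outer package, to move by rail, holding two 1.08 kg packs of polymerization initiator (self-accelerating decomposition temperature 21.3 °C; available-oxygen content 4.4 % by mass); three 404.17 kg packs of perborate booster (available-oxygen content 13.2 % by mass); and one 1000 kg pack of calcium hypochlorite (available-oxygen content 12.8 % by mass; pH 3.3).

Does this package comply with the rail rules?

With self-accelerating decomposition temperature 21.3 °C (≤ 60 °C), the polymerization initiator falls in Category SR.
Perborate booster: available-oxygen content 13.2 % by mass ≥ 8.5 % by mass → Category OX (Oxidizer).
With available-oxygen content 12.8 % by mass (≥ 8.5 % by mass), the calcium hypochlorite falls in Category OX.
Category OX net quantity: (three 404.17 kg packs = 1212.51 kg) + 1000 kg = 2212.51 kg.
2212.51 kg ≤ 2500 kg (rail limit, Category OX) — within limit.
Category SR quantity: two 1.08 kg packs = 2.16 kg.
2.16 kg ≤ 2.5 kg (rail limit, Category SR) — within limit.
The segregation rule (Category OX with Category CR) does not apply to Category OX with Category SR.
Every hazard category is within its rail limit and no segregation rule is violated.

Yes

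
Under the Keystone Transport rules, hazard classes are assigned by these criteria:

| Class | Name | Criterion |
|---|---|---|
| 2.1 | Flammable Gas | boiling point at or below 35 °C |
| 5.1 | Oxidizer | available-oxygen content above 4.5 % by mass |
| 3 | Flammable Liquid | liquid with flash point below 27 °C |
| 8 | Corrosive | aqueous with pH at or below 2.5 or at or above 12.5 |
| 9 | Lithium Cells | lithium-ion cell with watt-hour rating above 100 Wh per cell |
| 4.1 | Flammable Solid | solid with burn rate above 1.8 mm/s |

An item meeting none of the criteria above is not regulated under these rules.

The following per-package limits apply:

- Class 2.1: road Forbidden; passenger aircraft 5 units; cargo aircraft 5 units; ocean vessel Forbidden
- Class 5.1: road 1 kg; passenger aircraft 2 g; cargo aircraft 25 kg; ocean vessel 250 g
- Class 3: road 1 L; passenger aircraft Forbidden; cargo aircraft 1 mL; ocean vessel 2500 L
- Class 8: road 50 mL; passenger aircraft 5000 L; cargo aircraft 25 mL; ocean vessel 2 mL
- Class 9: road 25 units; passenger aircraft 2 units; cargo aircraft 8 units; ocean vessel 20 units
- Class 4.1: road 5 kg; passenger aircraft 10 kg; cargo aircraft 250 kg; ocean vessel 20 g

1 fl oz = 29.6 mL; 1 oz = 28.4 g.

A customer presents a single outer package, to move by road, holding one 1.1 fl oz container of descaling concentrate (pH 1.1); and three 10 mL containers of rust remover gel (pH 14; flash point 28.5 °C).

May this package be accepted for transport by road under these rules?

No

Descaling concentrate: pH 1.1 ≤ 2.5 → Class 8 (Corrosive).
pH 14 meets the Class 8 criterion (Corrosive), so the rust remover gel is Class 8.
Class 8 net quantity: (one 1.1 fl oz container = 32.56 mL) + (three 10 mL containers = 30 mL) = 62.56 mL.
That exceeds the Class 8 road limit of 50 mL.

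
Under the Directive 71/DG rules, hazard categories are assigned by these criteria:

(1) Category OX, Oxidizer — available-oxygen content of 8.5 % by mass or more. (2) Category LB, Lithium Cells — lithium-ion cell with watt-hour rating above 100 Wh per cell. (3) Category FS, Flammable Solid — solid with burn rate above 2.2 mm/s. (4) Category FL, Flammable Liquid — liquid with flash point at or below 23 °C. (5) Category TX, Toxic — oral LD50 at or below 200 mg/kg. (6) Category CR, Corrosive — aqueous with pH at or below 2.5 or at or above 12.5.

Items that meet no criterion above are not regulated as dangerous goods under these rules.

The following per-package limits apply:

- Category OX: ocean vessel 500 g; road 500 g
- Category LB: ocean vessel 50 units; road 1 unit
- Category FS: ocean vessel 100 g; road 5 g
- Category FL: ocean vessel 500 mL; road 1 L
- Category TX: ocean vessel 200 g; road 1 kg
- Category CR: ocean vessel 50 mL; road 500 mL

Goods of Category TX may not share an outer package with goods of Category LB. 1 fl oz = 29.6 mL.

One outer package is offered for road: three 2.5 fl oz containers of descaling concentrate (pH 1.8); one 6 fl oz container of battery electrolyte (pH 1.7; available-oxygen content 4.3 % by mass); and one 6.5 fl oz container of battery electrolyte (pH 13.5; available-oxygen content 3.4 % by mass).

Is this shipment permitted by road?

Descaling concentrate: pH 1.8 ≤ 2.5 → Category CR (Corrosive).
The battery electrolyte has pH 1.7, which is ≤ 2.5, so it is Category CR (Corrosive).
With pH 13.5 (≥ 12.5), the battery electrolyte falls in Category CR.
Category CR net quantity: (three 2.5 fl oz containers = 222 mL) + (one 6 fl oz container = 177.6 mL) + (one 6.5 fl oz container = 192.4 mL) = 592 mL.
592 mL > 500 mL (road limit, Category CR) — over the limit.

No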